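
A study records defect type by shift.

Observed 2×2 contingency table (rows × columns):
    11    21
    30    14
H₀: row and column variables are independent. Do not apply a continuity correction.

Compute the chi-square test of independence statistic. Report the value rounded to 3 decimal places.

Row totals [32, 44], col totals [41, 35], n=76
χ² = (11−17.26)²/17.26 + (21−14.74)²/14.74 + (30−23.74)²/23.74 + (14−20.26)²/20.26 = 8.5226
df = 1

test statistic = 8.523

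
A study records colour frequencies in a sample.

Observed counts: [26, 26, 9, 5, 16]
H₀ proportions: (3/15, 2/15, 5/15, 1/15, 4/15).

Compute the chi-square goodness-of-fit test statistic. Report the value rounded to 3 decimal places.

test statistic = 40.293

n = 82; E_i = n·p_i = [16.40, 10.93, 27.33, 5.47, 21.87]
χ² = (26−16.40)²/16.40 + (26−10.93)²/10.93 + (9−27.33)²/27.33 + (5−5.47)²/5.47 + (16−21.87)²/21.87 = 40.2927
df = 4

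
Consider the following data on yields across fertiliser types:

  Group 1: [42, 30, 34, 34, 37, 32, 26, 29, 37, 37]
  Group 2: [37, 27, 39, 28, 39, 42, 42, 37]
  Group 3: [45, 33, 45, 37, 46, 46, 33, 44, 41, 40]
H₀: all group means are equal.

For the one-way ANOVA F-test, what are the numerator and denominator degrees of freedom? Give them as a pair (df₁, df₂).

degrees of freedom = [2, 25]

k = 3 groups, N = 28 total
df = (k−1, N−k) = (3−1, 28−3) = (2, 25)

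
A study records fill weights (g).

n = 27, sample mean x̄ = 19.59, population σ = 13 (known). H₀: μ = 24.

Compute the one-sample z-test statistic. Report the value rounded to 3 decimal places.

test statistic = -1.763

SE = σ/√n = 13/√27 = 2.5019
z = (x̄−μ₀)/SE = (19.59−24)/2.5019 = -1.7627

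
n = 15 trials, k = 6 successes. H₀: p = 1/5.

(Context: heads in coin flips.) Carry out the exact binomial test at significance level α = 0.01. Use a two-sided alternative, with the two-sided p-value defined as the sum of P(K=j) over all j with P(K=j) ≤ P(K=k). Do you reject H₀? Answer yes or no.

reject H₀: no

Exact binomial: n=15, k=6, p₀=1/5=0.2000
P(X=j) = C(n,j)·p₀^j·(1−p₀)^(n−j); p = Σ P(X=j) over j with P(X=j) ≤ P(X=6)
p-value (two-sided) = 0.09624
At α=0.01: p ≥ α → fail to reject H₀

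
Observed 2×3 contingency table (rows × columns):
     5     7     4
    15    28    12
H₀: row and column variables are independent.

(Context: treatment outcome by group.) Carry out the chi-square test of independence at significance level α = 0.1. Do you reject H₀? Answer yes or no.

reject H₀: no

Row totals [16, 55], col totals [20, 35, 16], n=71
χ² = (5−4.51)²/4.51 + (7−7.89)²/7.89 + (4−3.61)²/3.61 + (15−15.49)²/15.49 + (28−27.11)²/27.11 + (12−12.39)²/12.39 = 0.2541
df = 2
p-value (upper-tail) = 0.88067
At α=0.1: p ≥ α → fail to reject H₀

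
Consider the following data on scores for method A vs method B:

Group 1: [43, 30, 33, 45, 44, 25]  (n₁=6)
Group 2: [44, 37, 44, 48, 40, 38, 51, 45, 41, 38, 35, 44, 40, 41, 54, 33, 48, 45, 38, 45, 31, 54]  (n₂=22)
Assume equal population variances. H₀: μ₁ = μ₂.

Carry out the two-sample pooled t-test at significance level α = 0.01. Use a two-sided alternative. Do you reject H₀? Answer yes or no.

reject H₀: no

x̄₁=36.667, s₁=8.454, n₁=6
x̄₂=42.455, s₂=6.208, n₂=22
s_p² = [5·8.454² + 21·6.208²]/26 = 44.8765
SE = √(s_p²·(1/6+1/22)) = 3.0853
t = (36.667−42.455)/3.0853 = -1.8759
df = 26
p-value (two-sided) = 0.07193
At α=0.01: p ≥ α → fail to reject H₀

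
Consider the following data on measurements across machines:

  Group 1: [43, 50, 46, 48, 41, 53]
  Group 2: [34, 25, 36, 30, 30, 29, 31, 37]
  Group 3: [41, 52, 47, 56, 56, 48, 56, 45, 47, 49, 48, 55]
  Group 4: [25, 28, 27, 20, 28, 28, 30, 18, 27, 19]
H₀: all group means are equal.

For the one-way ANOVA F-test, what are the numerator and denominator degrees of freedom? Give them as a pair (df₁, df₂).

k = 4 groups, N = 36 total
df = (k−1, N−k) = (4−1, 36−4) = (3, 32)

degrees of freedom = [3, 32]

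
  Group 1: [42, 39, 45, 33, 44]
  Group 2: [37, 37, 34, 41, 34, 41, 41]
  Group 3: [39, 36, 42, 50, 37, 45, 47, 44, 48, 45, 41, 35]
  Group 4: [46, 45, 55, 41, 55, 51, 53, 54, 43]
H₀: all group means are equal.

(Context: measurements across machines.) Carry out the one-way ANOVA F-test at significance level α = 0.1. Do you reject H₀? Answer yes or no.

Group means [40.60, 37.86, 42.42, 49.22], grand mean 43.030
SSB = Σnᵢ(x̄ᵢ−x̄)² = 566.440; SSW = ΣΣ(x−x̄ᵢ)² = 660.529
MSB = 566.440/3 = 188.8134; MSW = 660.529/29 = 22.7769
F = MSB/MSW = 8.2897
df = (3, 29)
p-value (upper-tail) = 0.00039
At α=0.1: p < α → reject H₀

reject H₀: yes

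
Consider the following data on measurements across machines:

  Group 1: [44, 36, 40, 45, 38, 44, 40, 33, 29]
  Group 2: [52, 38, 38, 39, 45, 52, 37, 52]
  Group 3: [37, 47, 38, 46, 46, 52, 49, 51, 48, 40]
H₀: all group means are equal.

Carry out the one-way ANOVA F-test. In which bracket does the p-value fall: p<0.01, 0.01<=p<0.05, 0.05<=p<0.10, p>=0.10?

p-value bracket: 0.05<=p<0.10

Group means [38.78, 44.12, 45.40], grand mean 42.815
SSB = Σnᵢ(x̄ᵢ−x̄)² = 227.244; SSW = ΣΣ(x−x̄ᵢ)² = 824.831
MSB = 227.244/2 = 113.6218; MSW = 824.831/24 = 34.3679
F = MSB/MSW = 3.3060
df = (2, 24)
p-value (upper-tail) = 0.05393
→ bracket: 0.05<=p<0.10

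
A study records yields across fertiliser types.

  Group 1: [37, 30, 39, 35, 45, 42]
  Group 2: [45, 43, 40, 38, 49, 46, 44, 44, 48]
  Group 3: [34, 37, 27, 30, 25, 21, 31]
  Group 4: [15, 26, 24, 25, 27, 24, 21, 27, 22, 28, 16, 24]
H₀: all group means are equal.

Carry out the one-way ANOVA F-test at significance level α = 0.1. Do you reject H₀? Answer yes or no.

Group means [38.00, 44.11, 29.29, 23.25], grand mean 32.618
SSB = Σnᵢ(x̄ᵢ−x̄)² = 2493.462; SSW = ΣΣ(x−x̄ᵢ)² = 606.567
MSB = 2493.462/3 = 831.1540; MSW = 606.567/30 = 20.2189
F = MSB/MSW = 41.1077
df = (3, 30)
p-value (upper-tail) = 0.00000
At α=0.1: p < α → reject H₀

reject H₀: yes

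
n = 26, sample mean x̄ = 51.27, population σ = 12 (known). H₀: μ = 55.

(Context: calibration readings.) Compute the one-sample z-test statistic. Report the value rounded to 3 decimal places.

test statistic = -1.585

SE = σ/√n = 12/√26 = 2.3534
z = (x̄−μ₀)/SE = (51.27−55)/2.3534 = -1.5849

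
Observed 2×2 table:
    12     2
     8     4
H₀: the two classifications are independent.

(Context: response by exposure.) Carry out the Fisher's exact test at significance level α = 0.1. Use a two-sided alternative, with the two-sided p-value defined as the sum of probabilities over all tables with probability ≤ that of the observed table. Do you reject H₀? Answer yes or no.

Margins: r₁=14, r₂=12, c₁=20, c₂=6, n=26
p_obs = C(14,12)·C(12,8)/C(26,20); sum pmf over tables with pmf ≤ p_obs
p-value (two-sided) = 0.36522
At α=0.1: p ≥ α → fail to reject H₀

reject H₀: no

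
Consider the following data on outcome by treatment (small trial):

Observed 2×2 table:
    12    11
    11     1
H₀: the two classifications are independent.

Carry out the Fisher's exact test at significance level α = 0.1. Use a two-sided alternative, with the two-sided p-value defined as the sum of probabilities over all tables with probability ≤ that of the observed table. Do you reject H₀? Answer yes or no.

Margins: r₁=23, r₂=12, c₁=23, c₂=12, n=35
p_obs = C(23,12)·C(12,11)/C(35,23); sum pmf over tables with pmf ≤ p_obs
p-value (two-sided) = 0.02680
At α=0.1: p < α → reject H₀

reject H₀: yes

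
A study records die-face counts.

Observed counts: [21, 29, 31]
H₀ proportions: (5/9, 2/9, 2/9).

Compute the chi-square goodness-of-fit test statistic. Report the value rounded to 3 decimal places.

test statistic = 28.911

n = 81; E_i = n·p_i = [45.00, 18.00, 18.00]
χ² = (21−45.00)²/45.00 + (29−18.00)²/18.00 + (31−18.00)²/18.00 = 28.9111
df = 2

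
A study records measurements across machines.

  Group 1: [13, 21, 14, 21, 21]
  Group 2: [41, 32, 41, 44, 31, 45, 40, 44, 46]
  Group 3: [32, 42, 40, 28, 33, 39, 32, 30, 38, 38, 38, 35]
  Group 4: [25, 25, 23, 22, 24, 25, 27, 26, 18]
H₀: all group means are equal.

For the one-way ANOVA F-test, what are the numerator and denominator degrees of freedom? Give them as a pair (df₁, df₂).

k = 4 groups, N = 35 total
df = (k−1, N−k) = (4−1, 35−4) = (3, 31)

degrees of freedom = [3, 31]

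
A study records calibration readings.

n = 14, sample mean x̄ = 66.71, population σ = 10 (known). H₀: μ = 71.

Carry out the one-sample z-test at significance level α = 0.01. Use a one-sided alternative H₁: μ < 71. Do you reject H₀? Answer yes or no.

SE = σ/√n = 10/√14 = 2.6726
z = (x̄−μ₀)/SE = (66.71−71)/2.6726 = -1.6052
p-value (one-sided, H₁ less) = 0.05423
At α=0.01: p ≥ α → fail to reject H₀

reject H₀: no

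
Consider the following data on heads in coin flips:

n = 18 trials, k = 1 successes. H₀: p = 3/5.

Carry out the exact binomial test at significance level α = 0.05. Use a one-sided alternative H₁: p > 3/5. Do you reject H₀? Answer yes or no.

reject H₀: no

Exact binomial: n=18, k=1, p₀=3/5=0.6000
P(X≥1) from Σ C(n,i)·p₀^i·(1−p₀)^(n−i)
p-value (one-sided, H₁ greater) = 1.00000
At α=0.05: p ≥ α → fail to reject H₀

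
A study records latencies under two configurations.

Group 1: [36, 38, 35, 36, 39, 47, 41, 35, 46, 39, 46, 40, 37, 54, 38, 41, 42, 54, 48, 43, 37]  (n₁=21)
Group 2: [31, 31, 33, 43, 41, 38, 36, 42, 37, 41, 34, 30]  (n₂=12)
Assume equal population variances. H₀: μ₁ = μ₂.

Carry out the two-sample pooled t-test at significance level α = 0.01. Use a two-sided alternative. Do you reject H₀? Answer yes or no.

x̄₁=41.524, s₁=5.715, n₁=21
x̄₂=36.417, s₂=4.641, n₂=12
s_p² = [20·5.715² + 11·4.641²]/31 = 28.7147
SE = √(s_p²·(1/21+1/12)) = 1.9391
t = (41.524−36.417)/1.9391 = 2.6337
df = 31
p-value (two-sided) = 0.01306
At α=0.01: p ≥ α → fail to reject H₀

reject H₀: no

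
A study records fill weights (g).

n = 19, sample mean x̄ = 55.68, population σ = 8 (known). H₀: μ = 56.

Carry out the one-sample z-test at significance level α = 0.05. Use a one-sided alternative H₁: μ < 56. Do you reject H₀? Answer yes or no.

reject H₀: no

SE = σ/√n = 8/√19 = 1.8353
z = (x̄−μ₀)/SE = (55.68−56)/1.8353 = -0.1744
p-value (one-sided, H₁ less) = 0.43079
At α=0.05: p ≥ α → fail to reject H₀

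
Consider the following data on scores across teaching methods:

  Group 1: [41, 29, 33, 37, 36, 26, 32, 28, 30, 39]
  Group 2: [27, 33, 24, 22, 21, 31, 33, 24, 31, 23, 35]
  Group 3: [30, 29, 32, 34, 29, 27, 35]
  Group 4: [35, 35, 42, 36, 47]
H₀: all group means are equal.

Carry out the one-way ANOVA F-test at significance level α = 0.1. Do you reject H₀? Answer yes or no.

reject H₀: yes

Group means [33.10, 27.64, 30.86, 39.00], grand mean 31.697
SSB = Σnᵢ(x̄ᵢ−x̄)² = 472.667; SSW = ΣΣ(x−x̄ᵢ)² = 648.303
MSB = 472.667/3 = 157.5557; MSW = 648.303/29 = 22.3553
F = MSB/MSW = 7.0478
df = (3, 29)
p-value (upper-tail) = 0.00106
At α=0.1: p < α → reject H₀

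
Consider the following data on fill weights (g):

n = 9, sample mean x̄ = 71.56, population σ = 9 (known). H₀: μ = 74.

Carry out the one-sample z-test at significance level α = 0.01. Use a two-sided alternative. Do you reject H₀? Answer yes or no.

SE = σ/√n = 9/√9 = 3.0000
z = (x̄−μ₀)/SE = (71.56−74)/3.0000 = -0.8133
p-value (two-sided) = 0.41603
At α=0.01: p ≥ α → fail to reject H₀

reject H₀: no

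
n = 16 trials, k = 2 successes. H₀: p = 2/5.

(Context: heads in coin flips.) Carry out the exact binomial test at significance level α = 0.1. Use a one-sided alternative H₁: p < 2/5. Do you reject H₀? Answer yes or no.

reject H₀: yes

Exact binomial: n=16, k=2, p₀=2/5=0.4000
P(X≤2) from Σ C(n,i)·p₀^i·(1−p₀)^(n−i)
p-value (one-sided, H₁ less) = 0.01834
At α=0.1: p < α → reject H₀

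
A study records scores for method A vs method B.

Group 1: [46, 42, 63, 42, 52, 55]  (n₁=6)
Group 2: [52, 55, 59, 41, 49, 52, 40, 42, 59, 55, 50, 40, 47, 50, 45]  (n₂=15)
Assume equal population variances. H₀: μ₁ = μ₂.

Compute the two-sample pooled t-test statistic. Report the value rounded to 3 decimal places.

test statistic = 0.276

x̄₁=50.000, s₁=8.270, n₁=6
x̄₂=49.067, s₂=6.475, n₂=15
s_p² = [5·8.270² + 14·6.475²]/19 = 48.8912
SE = √(s_p²·(1/6+1/15)) = 3.3776
t = (50.000−49.067)/3.3776 = 0.2763
df = 19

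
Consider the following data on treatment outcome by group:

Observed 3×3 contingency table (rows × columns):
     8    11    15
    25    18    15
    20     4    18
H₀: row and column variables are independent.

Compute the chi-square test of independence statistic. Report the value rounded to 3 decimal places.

Row totals [34, 58, 42], col totals [53, 33, 48], n=134
χ² = (8−13.45)²/13.45 + (11−8.37)²/8.37 + (15−12.18)²/12.18 + (25−22.94)²/22.94 + (18−14.28)²/14.28 + (15−20.78)²/20.78 + (20−16.61)²/16.61 + (4−10.34)²/10.34 + (18−15.04)²/15.04 = 11.6038
df = 4

test statistic = 11.604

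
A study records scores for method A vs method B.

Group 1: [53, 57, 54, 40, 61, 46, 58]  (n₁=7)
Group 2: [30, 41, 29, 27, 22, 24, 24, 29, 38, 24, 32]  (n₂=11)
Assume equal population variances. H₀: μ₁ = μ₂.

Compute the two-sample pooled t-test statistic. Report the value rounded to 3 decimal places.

x̄₁=52.714, s₁=7.342, n₁=7
x̄₂=29.091, s₂=6.024, n₂=11
s_p² = [6·7.342² + 10·6.024²]/16 = 42.8961
SE = √(s_p²·(1/7+1/11)) = 3.1666
t = (52.714−29.091)/3.1666 = 7.4601
df = 16

test statistic = 7.460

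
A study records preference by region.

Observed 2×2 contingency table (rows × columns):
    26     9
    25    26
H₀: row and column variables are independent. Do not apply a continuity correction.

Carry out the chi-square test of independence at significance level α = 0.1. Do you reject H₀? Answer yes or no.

reject H₀: yes

Row totals [35, 51], col totals [51, 35], n=86
χ² = (26−20.76)²/20.76 + (9−14.24)²/14.24 + (25−30.24)²/30.24 + (26−20.76)²/20.76 = 5.4900
df = 1
p-value (upper-tail) = 0.01913
At α=0.1: p < α → reject H₀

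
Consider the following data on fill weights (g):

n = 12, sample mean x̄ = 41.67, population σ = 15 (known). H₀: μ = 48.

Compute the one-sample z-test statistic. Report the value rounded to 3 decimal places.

SE = σ/√n = 15/√12 = 4.3301
z = (x̄−μ₀)/SE = (41.67−48)/4.3301 = -1.4619

test statistic = -1.462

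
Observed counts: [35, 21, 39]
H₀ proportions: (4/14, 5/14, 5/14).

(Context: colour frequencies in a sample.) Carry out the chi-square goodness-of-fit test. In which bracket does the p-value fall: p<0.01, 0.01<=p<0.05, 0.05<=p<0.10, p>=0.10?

n = 95; E_i = n·p_i = [27.14, 33.93, 33.93]
χ² = (35−27.14)²/27.14 + (21−33.93)²/33.93 + (39−33.93)²/33.93 = 7.9589
df = 2
p-value (upper-tail) = 0.01870
→ bracket: 0.01<=p<0.05

p-value bracket: 0.01<=p<0.05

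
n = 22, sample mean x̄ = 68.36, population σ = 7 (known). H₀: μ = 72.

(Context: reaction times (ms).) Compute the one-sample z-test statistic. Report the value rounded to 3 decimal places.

test statistic = -2.439

SE = σ/√n = 7/√22 = 1.4924
z = (x̄−μ₀)/SE = (68.36−72)/1.4924 = -2.4390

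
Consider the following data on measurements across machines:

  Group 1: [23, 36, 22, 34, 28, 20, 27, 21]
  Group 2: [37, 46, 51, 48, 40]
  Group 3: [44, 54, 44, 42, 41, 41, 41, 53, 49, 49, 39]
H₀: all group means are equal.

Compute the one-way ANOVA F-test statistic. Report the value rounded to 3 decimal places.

Group means [26.38, 44.40, 45.18], grand mean 38.750
SSB = Σnᵢ(x̄ᵢ−x̄)² = 1839.789; SSW = ΣΣ(x−x̄ᵢ)² = 658.711
MSB = 1839.789/2 = 919.8943; MSW = 658.711/21 = 31.3672
F = MSB/MSW = 29.3266
df = (2, 21)

test statistic = 29.327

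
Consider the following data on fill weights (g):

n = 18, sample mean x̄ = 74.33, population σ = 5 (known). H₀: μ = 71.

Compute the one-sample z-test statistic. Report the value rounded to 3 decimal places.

SE = σ/√n = 5/√18 = 1.1785
z = (x̄−μ₀)/SE = (74.33−71)/1.1785 = 2.8256

test statistic = 2.826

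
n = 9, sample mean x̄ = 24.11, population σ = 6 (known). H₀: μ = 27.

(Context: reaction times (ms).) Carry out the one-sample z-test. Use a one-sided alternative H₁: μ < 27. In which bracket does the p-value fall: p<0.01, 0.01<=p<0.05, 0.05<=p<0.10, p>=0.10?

p-value bracket: 0.05<=p<0.10

SE = σ/√n = 6/√9 = 2.0000
z = (x̄−μ₀)/SE = (24.11−27)/2.0000 = -1.4450
p-value (one-sided, H₁ less) = 0.07423
→ bracket: 0.05<=p<0.10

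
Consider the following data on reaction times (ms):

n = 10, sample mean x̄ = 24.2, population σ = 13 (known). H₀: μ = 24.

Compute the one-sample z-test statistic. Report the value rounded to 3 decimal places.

test statistic = 0.049

SE = σ/√n = 13/√10 = 4.1110
z = (x̄−μ₀)/SE = (24.2−24)/4.1110 = 0.0487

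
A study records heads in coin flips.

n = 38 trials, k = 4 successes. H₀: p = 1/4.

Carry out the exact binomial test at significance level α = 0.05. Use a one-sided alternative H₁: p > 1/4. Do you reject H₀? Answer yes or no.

reject H₀: no

Exact binomial: n=38, k=4, p₀=1/4=0.2500
P(X≥4) from Σ C(n,i)·p₀^i·(1−p₀)^(n−i)
p-value (one-sided, H₁ greater) = 0.99277
At α=0.05: p ≥ α → fail to reject H₀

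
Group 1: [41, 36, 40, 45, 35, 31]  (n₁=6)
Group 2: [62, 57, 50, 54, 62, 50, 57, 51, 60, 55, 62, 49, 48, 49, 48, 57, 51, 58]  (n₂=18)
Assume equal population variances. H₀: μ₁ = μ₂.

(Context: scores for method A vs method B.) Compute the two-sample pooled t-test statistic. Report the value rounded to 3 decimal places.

test statistic = -6.887

x̄₁=38.000, s₁=4.980, n₁=6
x̄₂=54.444, s₂=5.090, n₂=18
s_p² = [5·4.980² + 17·5.090²]/22 = 25.6566
SE = √(s_p²·(1/6+1/18)) = 2.3878
t = (38.000−54.444)/2.3878 = -6.8869
df = 22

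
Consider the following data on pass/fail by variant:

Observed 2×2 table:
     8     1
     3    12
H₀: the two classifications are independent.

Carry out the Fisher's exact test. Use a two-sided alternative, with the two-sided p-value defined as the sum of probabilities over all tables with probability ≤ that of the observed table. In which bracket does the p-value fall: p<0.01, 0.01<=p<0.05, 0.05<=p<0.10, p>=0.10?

p-value bracket: p<0.01

Margins: r₁=9, r₂=15, c₁=11, c₂=13, n=24
p_obs = C(9,8)·C(15,3)/C(24,11); sum pmf over tables with pmf ≤ p_obs
p-value (two-sided) = 0.00223
→ bracket: p<0.01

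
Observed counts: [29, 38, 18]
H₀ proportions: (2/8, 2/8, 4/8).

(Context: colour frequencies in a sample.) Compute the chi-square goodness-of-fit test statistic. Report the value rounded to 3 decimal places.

n = 85; E_i = n·p_i = [21.25, 21.25, 42.50]
χ² = (29−21.25)²/21.25 + (38−21.25)²/21.25 + (18−42.50)²/42.50 = 30.1529
df = 2

test statistic = 30.153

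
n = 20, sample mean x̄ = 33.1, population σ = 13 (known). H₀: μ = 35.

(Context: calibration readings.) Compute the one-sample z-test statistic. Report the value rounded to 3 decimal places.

SE = σ/√n = 13/√20 = 2.9069
z = (x̄−μ₀)/SE = (33.1−35)/2.9069 = -0.6536

test statistic = -0.654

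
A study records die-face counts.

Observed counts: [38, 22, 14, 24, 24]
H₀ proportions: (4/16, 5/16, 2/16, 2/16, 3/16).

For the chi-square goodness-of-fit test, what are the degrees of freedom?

df = k − 1 = 5 − 1 = 4

degrees of freedom = 4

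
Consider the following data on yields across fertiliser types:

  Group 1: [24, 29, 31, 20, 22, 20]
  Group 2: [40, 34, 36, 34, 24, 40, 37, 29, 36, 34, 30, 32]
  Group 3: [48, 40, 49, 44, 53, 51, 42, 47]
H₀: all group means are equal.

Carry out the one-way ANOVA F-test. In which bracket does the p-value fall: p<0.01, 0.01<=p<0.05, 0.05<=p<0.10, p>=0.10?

Group means [24.33, 33.83, 46.75], grand mean 35.615
SSB = Σnᵢ(x̄ᵢ−x̄)² = 1793.654; SSW = ΣΣ(x−x̄ᵢ)² = 482.500
MSB = 1793.654/2 = 896.8269; MSW = 482.500/23 = 20.9783
F = MSB/MSW = 42.7503
df = (2, 23)
p-value (upper-tail) = 0.00000
→ bracket: p<0.01

p-value bracket: p<0.01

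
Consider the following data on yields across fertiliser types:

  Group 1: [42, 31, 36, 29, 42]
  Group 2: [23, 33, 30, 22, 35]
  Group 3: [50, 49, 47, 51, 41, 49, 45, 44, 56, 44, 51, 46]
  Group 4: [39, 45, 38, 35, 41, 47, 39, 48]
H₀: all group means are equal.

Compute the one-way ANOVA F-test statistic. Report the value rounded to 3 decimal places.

test statistic = 20.246

Group means [36.00, 28.60, 47.75, 41.50], grand mean 40.933
SSB = Σnᵢ(x̄ᵢ−x̄)² = 1442.417; SSW = ΣΣ(x−x̄ᵢ)² = 617.450
MSB = 1442.417/3 = 480.8056; MSW = 617.450/26 = 23.7481
F = MSB/MSW = 20.2461
df = (3, 26)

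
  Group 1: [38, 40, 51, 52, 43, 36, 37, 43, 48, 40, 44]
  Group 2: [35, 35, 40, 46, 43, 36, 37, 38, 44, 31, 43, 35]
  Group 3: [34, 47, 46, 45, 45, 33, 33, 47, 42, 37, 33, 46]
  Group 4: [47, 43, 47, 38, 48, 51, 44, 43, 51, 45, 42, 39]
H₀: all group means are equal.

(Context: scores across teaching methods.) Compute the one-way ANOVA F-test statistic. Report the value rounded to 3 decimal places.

Group means [42.91, 38.58, 40.67, 44.83], grand mean 41.723
SSB = Σnᵢ(x̄ᵢ−x̄)² = 263.245; SSW = ΣΣ(x−x̄ᵢ)² = 1132.159
MSB = 263.245/3 = 87.7484; MSW = 1132.159/43 = 26.3293
F = MSB/MSW = 3.3327
df = (3, 43)

test statistic = 3.333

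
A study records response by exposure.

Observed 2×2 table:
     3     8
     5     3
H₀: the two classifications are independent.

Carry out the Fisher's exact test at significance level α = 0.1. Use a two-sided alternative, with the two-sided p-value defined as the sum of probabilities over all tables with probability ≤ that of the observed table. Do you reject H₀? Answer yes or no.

reject H₀: no

Margins: r₁=11, r₂=8, c₁=8, c₂=11, n=19
p_obs = C(11,3)·C(8,5)/C(19,8); sum pmf over tables with pmf ≤ p_obs
p-value (two-sided) = 0.18092
At α=0.1: p ≥ α → fail to reject H₀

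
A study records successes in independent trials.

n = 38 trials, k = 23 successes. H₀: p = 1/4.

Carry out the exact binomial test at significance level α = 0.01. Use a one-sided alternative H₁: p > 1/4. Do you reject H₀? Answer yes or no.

Exact binomial: n=38, k=23, p₀=1/4=0.2500
P(X≥23) from Σ C(n,i)·p₀^i·(1−p₀)^(n−i)
p-value (one-sided, H₁ greater) = 0.00000
At α=0.01: p < α → reject H₀

reject H₀: yes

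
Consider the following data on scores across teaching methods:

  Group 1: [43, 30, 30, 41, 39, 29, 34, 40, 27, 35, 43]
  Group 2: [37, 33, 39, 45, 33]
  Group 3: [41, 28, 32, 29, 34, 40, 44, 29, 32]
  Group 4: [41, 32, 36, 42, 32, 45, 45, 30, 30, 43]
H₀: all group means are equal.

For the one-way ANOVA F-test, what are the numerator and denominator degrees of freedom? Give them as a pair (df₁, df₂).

degrees of freedom = [3, 31]

k = 4 groups, N = 35 total
df = (k−1, N−k) = (4−1, 35−4) = (3, 31)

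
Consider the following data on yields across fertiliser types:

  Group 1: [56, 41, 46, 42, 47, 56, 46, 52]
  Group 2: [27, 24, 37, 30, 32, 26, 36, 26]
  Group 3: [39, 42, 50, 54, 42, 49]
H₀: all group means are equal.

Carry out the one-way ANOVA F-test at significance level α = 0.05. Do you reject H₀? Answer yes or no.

Group means [48.25, 29.75, 46.00], grand mean 40.909
SSB = Σnᵢ(x̄ᵢ−x̄)² = 1582.818; SSW = ΣΣ(x−x̄ᵢ)² = 573.000
MSB = 1582.818/2 = 791.4091; MSW = 573.000/19 = 30.1579
F = MSB/MSW = 26.2422
df = (2, 19)
p-value (upper-tail) = 0.00000
At α=0.05: p < α → reject H₀

reject H₀: yes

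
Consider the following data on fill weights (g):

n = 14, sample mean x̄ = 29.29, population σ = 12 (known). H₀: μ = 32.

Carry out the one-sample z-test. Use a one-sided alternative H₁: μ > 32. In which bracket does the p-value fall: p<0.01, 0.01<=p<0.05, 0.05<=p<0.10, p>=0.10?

p-value bracket: p>=0.10

SE = σ/√n = 12/√14 = 3.2071
z = (x̄−μ₀)/SE = (29.29−32)/3.2071 = -0.8450
p-value (one-sided, H₁ greater) = 0.80094
→ bracket: p>=0.10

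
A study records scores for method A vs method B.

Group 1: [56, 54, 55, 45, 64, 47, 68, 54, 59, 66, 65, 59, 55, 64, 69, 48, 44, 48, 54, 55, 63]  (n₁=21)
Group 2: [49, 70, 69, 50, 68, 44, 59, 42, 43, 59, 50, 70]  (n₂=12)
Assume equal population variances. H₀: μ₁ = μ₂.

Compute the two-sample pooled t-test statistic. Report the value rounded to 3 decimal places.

x̄₁=56.762, s₁=7.635, n₁=21
x̄₂=56.083, s₂=11.090, n₂=12
s_p² = [20·7.635² + 11·11.090²]/31 = 81.2492
SE = √(s_p²·(1/21+1/12)) = 3.2619
t = (56.762−56.083)/3.2619 = 0.2080
df = 31

test statistic = 0.208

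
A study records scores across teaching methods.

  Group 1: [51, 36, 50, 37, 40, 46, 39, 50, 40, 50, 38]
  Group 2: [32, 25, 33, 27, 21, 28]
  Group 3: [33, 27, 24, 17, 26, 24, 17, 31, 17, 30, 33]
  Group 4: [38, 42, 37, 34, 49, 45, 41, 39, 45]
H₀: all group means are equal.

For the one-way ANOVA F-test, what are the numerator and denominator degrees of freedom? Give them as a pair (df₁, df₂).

degrees of freedom = [3, 33]

k = 4 groups, N = 37 total
df = (k−1, N−k) = (4−1, 37−4) = (3, 33)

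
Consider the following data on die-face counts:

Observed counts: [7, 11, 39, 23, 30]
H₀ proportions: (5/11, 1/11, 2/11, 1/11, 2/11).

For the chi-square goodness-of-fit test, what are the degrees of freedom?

df = k − 1 = 5 − 1 = 4

degrees of freedom = 4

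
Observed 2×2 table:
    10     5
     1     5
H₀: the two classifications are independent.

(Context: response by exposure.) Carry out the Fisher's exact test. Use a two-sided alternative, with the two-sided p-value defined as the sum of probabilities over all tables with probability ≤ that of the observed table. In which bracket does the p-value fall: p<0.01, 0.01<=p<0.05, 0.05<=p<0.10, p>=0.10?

Margins: r₁=15, r₂=6, c₁=11, c₂=10, n=21
p_obs = C(15,10)·C(6,1)/C(21,11); sum pmf over tables with pmf ≤ p_obs
p-value (two-sided) = 0.06347
→ bracket: 0.05<=p<0.10

p-value bracket: 0.05<=p<0.10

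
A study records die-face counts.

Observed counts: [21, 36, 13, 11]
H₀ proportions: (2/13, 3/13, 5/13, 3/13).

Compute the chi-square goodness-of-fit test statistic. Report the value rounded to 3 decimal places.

n = 81; E_i = n·p_i = [12.46, 18.69, 31.15, 18.69]
χ² = (21−12.46)²/12.46 + (36−18.69)²/18.69 + (13−31.15)²/31.15 + (11−18.69)²/18.69 = 35.6202
df = 3

test statistic = 35.620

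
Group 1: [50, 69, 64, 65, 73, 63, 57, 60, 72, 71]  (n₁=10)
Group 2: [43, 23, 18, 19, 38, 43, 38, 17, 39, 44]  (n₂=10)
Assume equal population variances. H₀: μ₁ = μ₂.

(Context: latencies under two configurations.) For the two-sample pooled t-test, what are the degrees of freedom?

degrees of freedom = 18

df = n₁ + n₂ − 2 = 10 + 10 − 2 = 18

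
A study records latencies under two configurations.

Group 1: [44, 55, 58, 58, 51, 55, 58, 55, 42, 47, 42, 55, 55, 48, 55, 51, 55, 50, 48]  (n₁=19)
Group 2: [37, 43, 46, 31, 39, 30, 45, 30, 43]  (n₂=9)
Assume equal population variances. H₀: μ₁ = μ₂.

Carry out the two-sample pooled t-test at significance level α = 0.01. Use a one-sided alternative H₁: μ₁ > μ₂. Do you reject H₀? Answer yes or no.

x̄₁=51.684, s₁=5.250, n₁=19
x̄₂=38.222, s₂=6.534, n₂=9
s_p² = [18·5.250² + 8·6.534²]/26 = 32.2177
SE = √(s_p²·(1/19+1/9)) = 2.2968
t = (51.684−38.222)/2.2968 = 5.8611
df = 26
p-value (one-sided, H₁ greater) = 0.00000
At α=0.01: p < α → reject H₀

reject H₀: yes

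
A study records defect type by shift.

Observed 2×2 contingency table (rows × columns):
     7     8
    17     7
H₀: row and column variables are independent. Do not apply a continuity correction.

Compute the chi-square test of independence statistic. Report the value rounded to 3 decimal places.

Row totals [15, 24], col totals [24, 15], n=39
χ² = (7−9.23)²/9.23 + (8−5.77)²/5.77 + (17−14.77)²/14.77 + (7−9.23)²/9.23 = 2.2777
df = 1

test statistic = 2.278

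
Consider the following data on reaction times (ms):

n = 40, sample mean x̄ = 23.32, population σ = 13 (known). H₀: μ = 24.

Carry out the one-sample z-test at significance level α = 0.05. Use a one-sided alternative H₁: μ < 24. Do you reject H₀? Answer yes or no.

reject H₀: no

SE = σ/√n = 13/√40 = 2.0555
z = (x̄−μ₀)/SE = (23.32−24)/2.0555 = -0.3308
p-value (one-sided, H₁ less) = 0.37039
At α=0.05: p ≥ α → fail to reject H₀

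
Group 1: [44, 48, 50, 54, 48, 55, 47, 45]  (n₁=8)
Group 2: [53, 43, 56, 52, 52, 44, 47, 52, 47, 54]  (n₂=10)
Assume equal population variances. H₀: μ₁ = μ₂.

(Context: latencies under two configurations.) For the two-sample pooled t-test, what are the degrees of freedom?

degrees of freedom = 16

df = n₁ + n₂ − 2 = 8 + 10 − 2 = 16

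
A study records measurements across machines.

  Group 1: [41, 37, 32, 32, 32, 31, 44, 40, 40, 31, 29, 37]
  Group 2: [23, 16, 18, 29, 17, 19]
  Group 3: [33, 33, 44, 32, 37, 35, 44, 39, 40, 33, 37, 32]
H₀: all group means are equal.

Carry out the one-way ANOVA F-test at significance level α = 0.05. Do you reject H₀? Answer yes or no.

reject H₀: yes

Group means [35.50, 20.33, 36.58], grand mean 32.900
SSB = Σnᵢ(x̄ᵢ−x̄)² = 1191.450; SSW = ΣΣ(x−x̄ᵢ)² = 597.250
MSB = 1191.450/2 = 595.7250; MSW = 597.250/27 = 22.1204
F = MSB/MSW = 26.9311
df = (2, 27)
p-value (upper-tail) = 0.00000
At α=0.05: p < α → reject H₀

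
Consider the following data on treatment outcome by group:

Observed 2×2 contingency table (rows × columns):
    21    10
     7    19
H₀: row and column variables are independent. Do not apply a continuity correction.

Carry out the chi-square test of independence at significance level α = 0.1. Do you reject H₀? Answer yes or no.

reject H₀: yes

Row totals [31, 26], col totals [28, 29], n=57
χ² = (21−15.23)²/15.23 + (10−15.77)²/15.77 + (7−12.77)²/12.77 + (19−13.23)²/13.23 = 9.4270
df = 1
p-value (upper-tail) = 0.00214
At α=0.1: p < α → reject H₀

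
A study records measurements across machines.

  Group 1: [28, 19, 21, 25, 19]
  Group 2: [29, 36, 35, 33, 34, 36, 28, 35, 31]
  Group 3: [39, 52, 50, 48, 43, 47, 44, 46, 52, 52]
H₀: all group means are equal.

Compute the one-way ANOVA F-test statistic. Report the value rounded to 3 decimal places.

test statistic = 77.034

Group means [22.40, 33.00, 47.30], grand mean 36.750
SSB = Σnᵢ(x̄ᵢ−x̄)² = 2269.200; SSW = ΣΣ(x−x̄ᵢ)² = 309.300
MSB = 2269.200/2 = 1134.6000; MSW = 309.300/21 = 14.7286
F = MSB/MSW = 77.0339
df = (2, 21)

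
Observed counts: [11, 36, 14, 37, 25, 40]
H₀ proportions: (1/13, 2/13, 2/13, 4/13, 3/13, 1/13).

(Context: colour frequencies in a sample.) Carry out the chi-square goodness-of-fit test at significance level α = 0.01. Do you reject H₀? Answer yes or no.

n = 163; E_i = n·p_i = [12.54, 25.08, 25.08, 50.15, 37.62, 12.54]
χ² = (11−12.54)²/12.54 + (36−25.08)²/25.08 + (14−25.08)²/25.08 + (37−50.15)²/50.15 + (25−37.62)²/37.62 + (40−12.54)²/12.54 = 77.6662
df = 5
p-value (upper-tail) = 0.00000
At α=0.01: p < α → reject H₀

reject H₀: yes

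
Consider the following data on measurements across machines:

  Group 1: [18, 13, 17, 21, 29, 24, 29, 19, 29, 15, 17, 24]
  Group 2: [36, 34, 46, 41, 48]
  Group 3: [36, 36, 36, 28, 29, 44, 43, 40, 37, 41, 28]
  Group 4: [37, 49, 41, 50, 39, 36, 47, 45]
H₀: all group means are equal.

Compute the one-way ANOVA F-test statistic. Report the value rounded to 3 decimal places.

test statistic = 29.456

Group means [21.25, 41.00, 36.18, 43.00], grand mean 33.389
SSB = Σnᵢ(x̄ᵢ−x̄)² = 2882.669; SSW = ΣΣ(x−x̄ᵢ)² = 1043.886
MSB = 2882.669/3 = 960.8897; MSW = 1043.886/32 = 32.6214
F = MSB/MSW = 29.4558
df = (3, 32)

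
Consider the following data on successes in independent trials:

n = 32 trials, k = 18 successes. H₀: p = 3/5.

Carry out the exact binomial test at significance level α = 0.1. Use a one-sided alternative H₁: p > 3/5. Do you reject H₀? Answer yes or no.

Exact binomial: n=32, k=18, p₀=3/5=0.6000
P(X≥18) from Σ C(n,i)·p₀^i·(1−p₀)^(n−i)
p-value (one-sided, H₁ greater) = 0.73238
At α=0.1: p ≥ α → fail to reject H₀

reject H₀: no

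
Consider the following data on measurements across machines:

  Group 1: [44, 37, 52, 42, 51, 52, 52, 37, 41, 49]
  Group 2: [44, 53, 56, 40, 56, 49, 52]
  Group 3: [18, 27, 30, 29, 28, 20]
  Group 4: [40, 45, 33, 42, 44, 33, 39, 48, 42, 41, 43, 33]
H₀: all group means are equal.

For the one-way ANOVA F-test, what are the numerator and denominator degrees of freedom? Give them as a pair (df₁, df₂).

degrees of freedom = [3, 31]

k = 4 groups, N = 35 total
df = (k−1, N−k) = (4−1, 35−4) = (3, 31)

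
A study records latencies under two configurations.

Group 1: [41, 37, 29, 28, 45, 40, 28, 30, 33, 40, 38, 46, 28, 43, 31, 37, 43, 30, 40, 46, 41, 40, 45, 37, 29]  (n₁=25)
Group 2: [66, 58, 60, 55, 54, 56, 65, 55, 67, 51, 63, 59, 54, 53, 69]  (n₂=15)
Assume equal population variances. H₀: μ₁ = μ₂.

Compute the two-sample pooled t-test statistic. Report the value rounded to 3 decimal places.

test statistic = -11.058

x̄₁=37.000, s₁=6.298, n₁=25
x̄₂=59.000, s₂=5.720, n₂=15
s_p² = [24·6.298² + 14·5.720²]/38 = 37.1053
SE = √(s_p²·(1/25+1/15)) = 1.9894
t = (37.000−59.000)/1.9894 = -11.0584
df = 38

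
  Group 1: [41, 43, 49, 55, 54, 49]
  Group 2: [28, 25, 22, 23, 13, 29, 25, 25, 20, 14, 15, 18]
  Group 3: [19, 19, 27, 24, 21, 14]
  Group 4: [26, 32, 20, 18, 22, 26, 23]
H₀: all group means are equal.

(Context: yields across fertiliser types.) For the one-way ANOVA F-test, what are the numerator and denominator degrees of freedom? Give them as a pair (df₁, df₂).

k = 4 groups, N = 31 total
df = (k−1, N−k) = (4−1, 31−4) = (3, 27)

degrees of freedom = [3, 27]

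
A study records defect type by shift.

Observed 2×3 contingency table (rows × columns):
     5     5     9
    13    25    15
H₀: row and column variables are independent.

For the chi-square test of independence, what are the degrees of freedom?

df = (r−1)(c−1) = (2−1)·(3−1) = 2

degrees of freedom = 2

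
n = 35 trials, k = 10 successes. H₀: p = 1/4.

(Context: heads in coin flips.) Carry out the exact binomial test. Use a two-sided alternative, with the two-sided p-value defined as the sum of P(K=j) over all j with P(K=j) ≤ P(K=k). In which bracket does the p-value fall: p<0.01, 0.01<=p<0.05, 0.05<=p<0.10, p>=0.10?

p-value bracket: p>=0.10

Exact binomial: n=35, k=10, p₀=1/4=0.2500
P(X=j) = C(n,j)·p₀^j·(1−p₀)^(n−j); p = Σ P(X=j) over j with P(X=j) ≤ P(X=10)
p-value (two-sided) = 0.69596
→ bracket: p>=0.10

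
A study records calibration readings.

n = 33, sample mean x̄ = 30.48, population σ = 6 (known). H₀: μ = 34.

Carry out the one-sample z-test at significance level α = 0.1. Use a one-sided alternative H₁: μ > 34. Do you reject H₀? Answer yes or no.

reject H₀: no

SE = σ/√n = 6/√33 = 1.0445
z = (x̄−μ₀)/SE = (30.48−34)/1.0445 = -3.3701
p-value (one-sided, H₁ greater) = 0.99962
At α=0.1: p ≥ α → fail to reject H₀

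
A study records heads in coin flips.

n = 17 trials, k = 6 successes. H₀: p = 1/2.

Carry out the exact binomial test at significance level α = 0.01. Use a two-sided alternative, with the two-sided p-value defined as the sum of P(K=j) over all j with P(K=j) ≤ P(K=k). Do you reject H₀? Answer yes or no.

Exact binomial: n=17, k=6, p₀=1/2=0.5000
P(X=j) = C(n,j)·p₀^j·(1−p₀)^(n−j); p = Σ P(X=j) over j with P(X=j) ≤ P(X=6)
p-value (two-sided) = 0.33231
At α=0.01: p ≥ α → fail to reject H₀

reject H₀: no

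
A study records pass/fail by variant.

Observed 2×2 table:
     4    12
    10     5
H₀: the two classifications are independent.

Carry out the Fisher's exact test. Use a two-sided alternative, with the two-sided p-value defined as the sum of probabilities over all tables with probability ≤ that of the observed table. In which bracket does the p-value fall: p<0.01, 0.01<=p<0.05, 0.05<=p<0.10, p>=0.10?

p-value bracket: 0.01<=p<0.05

Margins: r₁=16, r₂=15, c₁=14, c₂=17, n=31
p_obs = C(16,4)·C(15,10)/C(31,14); sum pmf over tables with pmf ≤ p_obs
p-value (two-sided) = 0.03195
→ bracket: 0.01<=p<0.05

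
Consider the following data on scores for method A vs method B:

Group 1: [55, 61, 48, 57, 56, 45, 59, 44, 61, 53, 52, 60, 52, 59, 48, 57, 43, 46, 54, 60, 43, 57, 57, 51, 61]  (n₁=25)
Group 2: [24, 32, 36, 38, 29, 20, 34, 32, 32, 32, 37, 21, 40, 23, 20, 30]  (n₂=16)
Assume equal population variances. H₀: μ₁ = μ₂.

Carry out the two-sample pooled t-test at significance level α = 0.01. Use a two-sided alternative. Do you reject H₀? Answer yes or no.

x̄₁=53.560, s₁=6.063, n₁=25
x̄₂=30.000, s₂=6.573, n₂=16
s_p² = [24·6.063² + 15·6.573²]/39 = 39.2349
SE = √(s_p²·(1/25+1/16)) = 2.0054
t = (53.560−30.000)/2.0054 = 11.7484
df = 39
p-value (two-sided) = 0.00000
At α=0.01: p < α → reject H₀

reject H₀: yes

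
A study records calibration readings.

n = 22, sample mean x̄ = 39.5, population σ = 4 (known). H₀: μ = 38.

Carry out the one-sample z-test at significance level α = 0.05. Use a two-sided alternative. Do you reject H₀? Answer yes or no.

reject H₀: no

SE = σ/√n = 4/√22 = 0.8528
z = (x̄−μ₀)/SE = (39.5−38)/0.8528 = 1.7589
p-value (two-sided) = 0.07859
At α=0.05: p ≥ α → fail to reject H₀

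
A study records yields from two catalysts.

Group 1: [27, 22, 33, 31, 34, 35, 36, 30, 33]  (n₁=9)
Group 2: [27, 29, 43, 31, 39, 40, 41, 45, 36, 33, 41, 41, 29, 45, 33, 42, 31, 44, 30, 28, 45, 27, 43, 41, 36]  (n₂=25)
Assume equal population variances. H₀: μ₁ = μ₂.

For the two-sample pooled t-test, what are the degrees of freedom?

degrees of freedom = 32

df = n₁ + n₂ − 2 = 9 + 25 − 2 = 32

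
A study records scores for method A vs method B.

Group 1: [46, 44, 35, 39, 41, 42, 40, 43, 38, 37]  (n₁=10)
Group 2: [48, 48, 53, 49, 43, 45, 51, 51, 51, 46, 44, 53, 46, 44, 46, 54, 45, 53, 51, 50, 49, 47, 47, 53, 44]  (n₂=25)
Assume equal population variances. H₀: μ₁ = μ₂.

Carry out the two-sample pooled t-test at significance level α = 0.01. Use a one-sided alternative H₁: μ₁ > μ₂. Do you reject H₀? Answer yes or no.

reject H₀: no

x̄₁=40.500, s₁=3.375, n₁=10
x̄₂=48.440, s₂=3.404, n₂=25
s_p² = [9·3.375² + 24·3.404²]/33 = 11.5352
SE = √(s_p²·(1/10+1/25)) = 1.2708
t = (40.500−48.440)/1.2708 = -6.2481
df = 33
p-value (one-sided, H₁ greater) = 1.00000
At α=0.01: p ≥ α → fail to reject H₀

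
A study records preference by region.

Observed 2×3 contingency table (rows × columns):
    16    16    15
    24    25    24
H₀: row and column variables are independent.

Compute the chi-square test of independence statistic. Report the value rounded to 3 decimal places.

Row totals [47, 73], col totals [40, 41, 39], n=120
χ² = (16−15.67)²/15.67 + (16−16.06)²/16.06 + (15−15.28)²/15.28 + (24−24.33)²/24.33 + (25−24.94)²/24.94 + (24−23.73)²/23.73 = 0.0201
df = 2

test statistic = 0.020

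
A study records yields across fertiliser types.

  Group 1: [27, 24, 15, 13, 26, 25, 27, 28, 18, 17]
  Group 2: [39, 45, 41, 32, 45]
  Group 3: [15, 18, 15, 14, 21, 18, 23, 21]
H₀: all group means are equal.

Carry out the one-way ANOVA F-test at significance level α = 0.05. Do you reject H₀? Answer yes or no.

Group means [22.00, 40.40, 18.12], grand mean 24.652
SSB = Σnᵢ(x̄ᵢ−x̄)² = 1651.142; SSW = ΣΣ(x−x̄ᵢ)² = 478.075
MSB = 1651.142/2 = 825.5712; MSW = 478.075/20 = 23.9037
F = MSB/MSW = 34.5373
df = (2, 20)
p-value (upper-tail) = 0.00000
At α=0.05: p < α → reject H₀

reject H₀: yes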